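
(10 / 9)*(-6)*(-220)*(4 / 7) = 838.10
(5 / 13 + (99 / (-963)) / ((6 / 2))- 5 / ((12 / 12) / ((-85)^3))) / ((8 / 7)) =89696037109 / 33384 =2686797.18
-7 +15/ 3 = -2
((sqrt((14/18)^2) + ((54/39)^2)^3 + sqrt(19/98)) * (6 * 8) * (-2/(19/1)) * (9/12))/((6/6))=-2719181432/91709371 - 36 * sqrt(38)/133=-31.32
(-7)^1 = -7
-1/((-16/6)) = 3/8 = 0.38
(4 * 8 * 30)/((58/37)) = 17760/29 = 612.41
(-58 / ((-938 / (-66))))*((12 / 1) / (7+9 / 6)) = -45936 / 7973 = -5.76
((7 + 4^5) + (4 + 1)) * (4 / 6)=690.67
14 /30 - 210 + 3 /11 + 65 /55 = -34333 /165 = -208.08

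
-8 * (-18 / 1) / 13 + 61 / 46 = 7417 / 598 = 12.40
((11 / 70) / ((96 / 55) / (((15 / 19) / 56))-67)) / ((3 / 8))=2420 / 328083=0.01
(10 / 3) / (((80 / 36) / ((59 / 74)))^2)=93987 / 219040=0.43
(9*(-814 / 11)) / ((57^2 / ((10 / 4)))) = -185 / 361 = -0.51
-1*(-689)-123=566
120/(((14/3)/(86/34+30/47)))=455580/5593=81.46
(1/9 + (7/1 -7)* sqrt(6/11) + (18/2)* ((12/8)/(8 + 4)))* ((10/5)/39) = 89/1404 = 0.06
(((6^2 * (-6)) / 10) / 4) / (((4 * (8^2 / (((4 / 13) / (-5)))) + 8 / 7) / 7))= 441 / 48520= 0.01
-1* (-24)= 24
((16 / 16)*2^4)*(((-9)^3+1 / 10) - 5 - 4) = -59032 / 5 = -11806.40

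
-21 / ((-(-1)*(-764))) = 21 / 764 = 0.03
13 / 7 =1.86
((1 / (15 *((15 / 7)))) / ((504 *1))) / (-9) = -1 / 145800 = -0.00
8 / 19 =0.42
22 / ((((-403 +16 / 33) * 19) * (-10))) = 0.00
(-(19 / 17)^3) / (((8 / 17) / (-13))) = 38.57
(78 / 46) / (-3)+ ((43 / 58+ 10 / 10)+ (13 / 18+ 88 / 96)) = 2.82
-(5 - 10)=5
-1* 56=-56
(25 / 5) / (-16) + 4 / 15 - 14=-3371 / 240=-14.05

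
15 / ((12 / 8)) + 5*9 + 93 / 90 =56.03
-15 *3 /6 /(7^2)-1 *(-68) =6649 /98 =67.85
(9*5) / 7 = 6.43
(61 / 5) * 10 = 122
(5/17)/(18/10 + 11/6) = 150/1853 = 0.08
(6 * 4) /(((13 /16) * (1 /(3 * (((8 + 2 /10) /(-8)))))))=-5904 /65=-90.83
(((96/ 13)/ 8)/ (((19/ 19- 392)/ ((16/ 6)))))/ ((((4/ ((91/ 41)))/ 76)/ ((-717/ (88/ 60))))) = 22886640/ 176341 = 129.79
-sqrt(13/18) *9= -3 *sqrt(26)/2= -7.65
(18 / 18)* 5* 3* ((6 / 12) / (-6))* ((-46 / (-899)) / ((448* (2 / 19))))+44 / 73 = 70724847 / 117603584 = 0.60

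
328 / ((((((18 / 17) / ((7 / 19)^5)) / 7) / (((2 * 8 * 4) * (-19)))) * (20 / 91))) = -477575879872 / 5864445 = -81435.82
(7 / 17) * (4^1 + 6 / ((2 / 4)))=112 / 17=6.59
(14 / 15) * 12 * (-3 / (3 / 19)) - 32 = -1224 / 5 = -244.80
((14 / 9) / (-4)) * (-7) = 2.72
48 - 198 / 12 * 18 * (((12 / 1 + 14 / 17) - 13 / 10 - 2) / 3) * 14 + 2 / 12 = -6707237 / 510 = -13151.45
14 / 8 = 7 / 4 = 1.75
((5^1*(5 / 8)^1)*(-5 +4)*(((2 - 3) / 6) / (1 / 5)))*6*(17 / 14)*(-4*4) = -2125 / 7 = -303.57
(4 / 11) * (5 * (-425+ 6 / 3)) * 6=-50760 / 11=-4614.55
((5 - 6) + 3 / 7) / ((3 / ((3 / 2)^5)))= -81 / 56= -1.45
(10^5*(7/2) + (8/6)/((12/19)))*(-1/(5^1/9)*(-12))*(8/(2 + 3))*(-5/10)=-151200912/25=-6048036.48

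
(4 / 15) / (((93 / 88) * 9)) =352 / 12555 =0.03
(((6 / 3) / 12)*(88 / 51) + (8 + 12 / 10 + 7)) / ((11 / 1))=12613 / 8415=1.50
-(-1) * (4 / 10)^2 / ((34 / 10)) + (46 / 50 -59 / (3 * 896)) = 0.95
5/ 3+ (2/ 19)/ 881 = 83701/ 50217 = 1.67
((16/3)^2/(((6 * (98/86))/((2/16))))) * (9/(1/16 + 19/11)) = 121088/46305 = 2.62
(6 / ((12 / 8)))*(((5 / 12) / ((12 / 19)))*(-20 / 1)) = -475 / 9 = -52.78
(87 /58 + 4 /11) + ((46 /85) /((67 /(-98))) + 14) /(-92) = 2478332 /1440835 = 1.72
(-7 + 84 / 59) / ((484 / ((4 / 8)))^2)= -329 / 55284416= -0.00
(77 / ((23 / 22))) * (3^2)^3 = 1234926 / 23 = 53692.43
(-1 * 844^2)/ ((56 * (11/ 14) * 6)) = -89042/ 33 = -2698.24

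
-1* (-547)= 547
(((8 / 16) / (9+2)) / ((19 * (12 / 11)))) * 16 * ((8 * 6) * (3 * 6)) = 576 / 19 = 30.32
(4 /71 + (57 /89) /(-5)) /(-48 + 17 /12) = 27204 /17661605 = 0.00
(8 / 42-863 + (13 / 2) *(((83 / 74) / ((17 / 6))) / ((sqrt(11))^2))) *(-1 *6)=250662745 / 48433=5175.45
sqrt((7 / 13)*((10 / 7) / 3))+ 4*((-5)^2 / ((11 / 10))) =sqrt(390) / 39+ 1000 / 11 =91.42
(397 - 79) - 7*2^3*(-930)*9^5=3075272238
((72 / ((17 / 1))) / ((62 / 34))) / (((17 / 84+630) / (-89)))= -538272 / 1641047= -0.33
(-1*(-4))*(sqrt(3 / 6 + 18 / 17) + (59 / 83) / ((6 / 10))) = 9.73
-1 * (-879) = 879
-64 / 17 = -3.76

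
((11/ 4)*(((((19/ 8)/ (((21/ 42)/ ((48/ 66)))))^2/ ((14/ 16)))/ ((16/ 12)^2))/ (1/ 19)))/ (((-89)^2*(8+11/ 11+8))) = 61731/ 20737178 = 0.00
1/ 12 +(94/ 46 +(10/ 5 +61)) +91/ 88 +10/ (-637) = 255840653/ 3867864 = 66.15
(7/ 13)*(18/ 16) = 63/ 104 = 0.61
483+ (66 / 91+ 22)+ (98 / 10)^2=1369016 / 2275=601.77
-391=-391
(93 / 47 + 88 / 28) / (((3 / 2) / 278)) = 936860 / 987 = 949.20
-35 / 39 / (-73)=35 / 2847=0.01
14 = 14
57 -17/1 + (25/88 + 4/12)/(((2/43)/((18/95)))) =355427/8360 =42.52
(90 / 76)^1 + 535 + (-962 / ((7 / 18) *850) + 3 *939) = 378748471 / 113050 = 3350.27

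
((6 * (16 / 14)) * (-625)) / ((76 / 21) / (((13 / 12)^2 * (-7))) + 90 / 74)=-437710000 / 79223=-5525.04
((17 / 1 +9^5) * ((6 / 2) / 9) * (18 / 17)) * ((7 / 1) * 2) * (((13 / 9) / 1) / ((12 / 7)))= 37625042 / 153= 245915.31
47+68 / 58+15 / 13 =18596 / 377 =49.33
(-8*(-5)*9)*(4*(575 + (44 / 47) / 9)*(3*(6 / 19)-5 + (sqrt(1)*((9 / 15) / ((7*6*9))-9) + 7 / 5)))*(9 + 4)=-125434527.91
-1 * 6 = -6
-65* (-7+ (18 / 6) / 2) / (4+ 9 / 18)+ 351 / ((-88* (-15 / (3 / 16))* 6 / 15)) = 2016599 / 25344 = 79.57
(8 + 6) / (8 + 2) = 7 / 5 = 1.40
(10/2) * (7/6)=35/6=5.83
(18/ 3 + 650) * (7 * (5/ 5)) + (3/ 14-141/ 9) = 192215/ 42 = 4576.55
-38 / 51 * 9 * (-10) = 1140 / 17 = 67.06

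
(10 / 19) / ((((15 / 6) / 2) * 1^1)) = 8 / 19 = 0.42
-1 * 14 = -14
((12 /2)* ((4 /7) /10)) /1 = 12 /35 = 0.34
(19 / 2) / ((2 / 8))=38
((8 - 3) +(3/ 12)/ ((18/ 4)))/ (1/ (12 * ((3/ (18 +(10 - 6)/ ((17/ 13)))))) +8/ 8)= 3.19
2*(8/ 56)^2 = 2/ 49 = 0.04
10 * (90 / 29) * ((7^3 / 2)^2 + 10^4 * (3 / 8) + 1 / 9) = 29846125 / 29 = 1029176.72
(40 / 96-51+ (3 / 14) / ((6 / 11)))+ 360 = 6506 / 21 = 309.81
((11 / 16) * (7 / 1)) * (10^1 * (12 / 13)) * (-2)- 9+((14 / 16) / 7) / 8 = -97.83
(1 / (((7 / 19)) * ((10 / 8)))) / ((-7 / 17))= -1292 / 245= -5.27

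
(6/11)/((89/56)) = 336/979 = 0.34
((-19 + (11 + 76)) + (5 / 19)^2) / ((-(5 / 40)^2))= -4356.43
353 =353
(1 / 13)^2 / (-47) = -1 / 7943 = -0.00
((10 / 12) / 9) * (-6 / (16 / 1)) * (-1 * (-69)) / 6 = -115 / 288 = -0.40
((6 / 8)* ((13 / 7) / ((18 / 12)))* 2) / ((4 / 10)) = 4.64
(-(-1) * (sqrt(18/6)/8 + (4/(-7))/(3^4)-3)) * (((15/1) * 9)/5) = -1705/21 + 27 * sqrt(3)/8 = -75.34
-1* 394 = -394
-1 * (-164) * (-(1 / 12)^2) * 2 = -41 / 18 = -2.28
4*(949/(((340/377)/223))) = 79783379/85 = 938627.99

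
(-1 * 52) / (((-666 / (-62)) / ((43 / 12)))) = -17329 / 999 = -17.35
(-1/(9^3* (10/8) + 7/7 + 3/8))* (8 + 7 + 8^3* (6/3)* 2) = -16504/7301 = -2.26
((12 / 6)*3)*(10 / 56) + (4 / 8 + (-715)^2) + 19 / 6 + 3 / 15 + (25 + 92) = 107382857 / 210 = 511346.94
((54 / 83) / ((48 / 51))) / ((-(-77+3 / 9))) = 1377 / 152720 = 0.01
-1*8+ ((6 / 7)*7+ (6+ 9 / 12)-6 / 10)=83 / 20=4.15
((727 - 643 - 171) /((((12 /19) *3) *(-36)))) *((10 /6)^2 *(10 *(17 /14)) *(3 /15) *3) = 234175 /9072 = 25.81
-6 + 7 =1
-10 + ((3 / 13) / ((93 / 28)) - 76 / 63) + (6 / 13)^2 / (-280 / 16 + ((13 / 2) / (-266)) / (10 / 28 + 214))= -45331697330 / 4065972183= -11.15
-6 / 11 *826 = -4956 / 11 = -450.55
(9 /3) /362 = 3 /362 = 0.01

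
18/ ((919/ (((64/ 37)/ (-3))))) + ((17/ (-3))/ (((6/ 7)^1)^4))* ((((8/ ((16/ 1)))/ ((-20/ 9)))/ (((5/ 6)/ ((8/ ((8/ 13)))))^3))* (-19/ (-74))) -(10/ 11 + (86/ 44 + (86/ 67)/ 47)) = 54169874104524471/ 23556598340000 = 2299.56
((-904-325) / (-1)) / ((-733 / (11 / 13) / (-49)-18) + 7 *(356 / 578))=191442559 / 621597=307.99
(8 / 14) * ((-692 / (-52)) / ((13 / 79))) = 54668 / 1183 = 46.21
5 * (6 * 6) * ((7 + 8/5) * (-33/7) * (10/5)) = -102168/7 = -14595.43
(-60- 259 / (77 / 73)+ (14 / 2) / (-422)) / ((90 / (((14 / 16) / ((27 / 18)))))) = -9928933 / 5013360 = -1.98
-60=-60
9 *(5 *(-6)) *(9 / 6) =-405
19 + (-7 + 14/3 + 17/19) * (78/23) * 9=-10885/437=-24.91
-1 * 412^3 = -69934528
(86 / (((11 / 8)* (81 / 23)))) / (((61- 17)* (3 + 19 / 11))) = 989 / 11583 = 0.09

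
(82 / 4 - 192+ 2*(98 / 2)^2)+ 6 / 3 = 9265 / 2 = 4632.50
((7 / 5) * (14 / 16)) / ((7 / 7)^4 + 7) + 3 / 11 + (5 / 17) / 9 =246947 / 538560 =0.46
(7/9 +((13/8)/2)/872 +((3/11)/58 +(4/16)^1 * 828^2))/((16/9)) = 6865502464523/71211008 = 96410.69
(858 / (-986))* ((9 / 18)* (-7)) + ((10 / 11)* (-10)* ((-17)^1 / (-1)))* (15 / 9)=-8281901 / 32538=-254.53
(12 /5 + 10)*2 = 24.80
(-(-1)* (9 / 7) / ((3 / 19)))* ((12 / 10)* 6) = 2052 / 35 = 58.63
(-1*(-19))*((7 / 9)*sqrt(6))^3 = 131.39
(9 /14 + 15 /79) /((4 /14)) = 921 /316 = 2.91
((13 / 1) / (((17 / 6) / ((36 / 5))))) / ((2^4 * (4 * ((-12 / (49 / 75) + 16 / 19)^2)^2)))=263697395523471 / 48190751546976020480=0.00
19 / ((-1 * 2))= -19 / 2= -9.50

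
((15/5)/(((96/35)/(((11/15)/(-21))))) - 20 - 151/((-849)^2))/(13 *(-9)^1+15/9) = 462198451/2660236224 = 0.17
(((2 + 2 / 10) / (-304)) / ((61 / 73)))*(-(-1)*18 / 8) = -7227 / 370880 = -0.02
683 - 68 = 615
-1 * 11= -11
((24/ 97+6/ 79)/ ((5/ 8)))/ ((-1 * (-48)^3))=413/ 88277760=0.00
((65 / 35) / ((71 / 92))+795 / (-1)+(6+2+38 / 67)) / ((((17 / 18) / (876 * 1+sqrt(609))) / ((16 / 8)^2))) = -1646639310240 / 566083 - 1879725240 * sqrt(609) / 566083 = -2990775.26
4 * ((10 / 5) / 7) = 8 / 7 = 1.14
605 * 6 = 3630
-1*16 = -16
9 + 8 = 17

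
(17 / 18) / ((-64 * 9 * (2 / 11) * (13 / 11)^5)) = -30116537 / 7699131648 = -0.00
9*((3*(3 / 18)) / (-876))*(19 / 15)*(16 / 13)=-38 / 4745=-0.01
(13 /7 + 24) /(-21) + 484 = 482.77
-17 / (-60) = 17 / 60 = 0.28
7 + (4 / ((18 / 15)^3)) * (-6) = -62 / 9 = -6.89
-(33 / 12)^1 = -11 / 4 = -2.75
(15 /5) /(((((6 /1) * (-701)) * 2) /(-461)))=461 /2804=0.16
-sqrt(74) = -8.60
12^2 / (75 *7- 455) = 72 / 35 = 2.06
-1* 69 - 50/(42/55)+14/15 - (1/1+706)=-29419/35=-840.54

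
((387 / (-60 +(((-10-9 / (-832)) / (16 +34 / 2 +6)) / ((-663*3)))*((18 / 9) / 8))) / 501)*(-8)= 6195750912 / 60156386461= 0.10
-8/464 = -1/58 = -0.02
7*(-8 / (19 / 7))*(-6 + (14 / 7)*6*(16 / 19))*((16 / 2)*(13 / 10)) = -1589952 / 1805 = -880.86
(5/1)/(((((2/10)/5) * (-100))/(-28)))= 35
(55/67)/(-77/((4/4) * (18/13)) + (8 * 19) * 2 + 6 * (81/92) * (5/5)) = 2277/703634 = 0.00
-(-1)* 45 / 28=1.61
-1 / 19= -0.05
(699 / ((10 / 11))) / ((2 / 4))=7689 / 5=1537.80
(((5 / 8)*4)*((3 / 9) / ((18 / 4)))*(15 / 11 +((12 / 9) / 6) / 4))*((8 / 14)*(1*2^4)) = 44960 / 18711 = 2.40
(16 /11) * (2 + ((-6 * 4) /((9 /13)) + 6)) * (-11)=1280 /3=426.67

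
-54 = -54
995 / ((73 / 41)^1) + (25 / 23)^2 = 21626180 / 38617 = 560.02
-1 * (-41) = 41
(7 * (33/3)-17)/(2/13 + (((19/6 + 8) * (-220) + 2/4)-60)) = -4680/196249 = -0.02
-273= -273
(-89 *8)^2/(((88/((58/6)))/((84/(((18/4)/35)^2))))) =252128598400/891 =282972613.24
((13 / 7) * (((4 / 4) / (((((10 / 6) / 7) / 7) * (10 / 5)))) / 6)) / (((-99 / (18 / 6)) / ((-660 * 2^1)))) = 182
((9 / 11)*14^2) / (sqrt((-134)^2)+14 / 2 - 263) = -882 / 671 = -1.31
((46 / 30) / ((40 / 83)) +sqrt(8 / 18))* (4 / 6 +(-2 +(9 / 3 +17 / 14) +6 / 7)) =362513 / 25200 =14.39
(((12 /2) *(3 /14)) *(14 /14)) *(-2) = -18 /7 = -2.57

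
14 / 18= 7 / 9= 0.78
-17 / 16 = -1.06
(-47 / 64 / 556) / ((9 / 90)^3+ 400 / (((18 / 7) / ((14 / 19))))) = -1004625 / 87181560608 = -0.00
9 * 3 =27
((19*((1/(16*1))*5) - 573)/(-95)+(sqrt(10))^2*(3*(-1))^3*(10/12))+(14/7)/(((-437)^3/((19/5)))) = -76963733403/351382960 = -219.03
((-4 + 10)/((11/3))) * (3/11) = 54/121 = 0.45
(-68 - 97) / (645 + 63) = -55 / 236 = -0.23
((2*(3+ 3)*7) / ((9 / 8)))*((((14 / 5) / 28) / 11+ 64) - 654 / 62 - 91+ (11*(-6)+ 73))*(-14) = 54429984 / 1705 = 31923.74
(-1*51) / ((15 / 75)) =-255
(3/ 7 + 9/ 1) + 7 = 115/ 7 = 16.43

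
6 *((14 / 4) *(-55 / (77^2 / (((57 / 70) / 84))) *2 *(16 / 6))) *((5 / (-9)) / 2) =95 / 33957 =0.00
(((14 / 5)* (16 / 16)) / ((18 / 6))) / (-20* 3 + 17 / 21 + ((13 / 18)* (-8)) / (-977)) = -287238 / 18214345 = -0.02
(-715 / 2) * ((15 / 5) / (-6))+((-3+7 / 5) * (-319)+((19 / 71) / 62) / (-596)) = 9040242039 / 13117960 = 689.15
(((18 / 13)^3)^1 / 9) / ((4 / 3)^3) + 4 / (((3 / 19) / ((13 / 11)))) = 17437259 / 580008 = 30.06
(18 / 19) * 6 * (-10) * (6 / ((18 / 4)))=-75.79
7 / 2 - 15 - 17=-57 / 2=-28.50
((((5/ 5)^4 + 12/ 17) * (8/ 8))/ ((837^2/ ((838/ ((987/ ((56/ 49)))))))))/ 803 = 194416/ 66073996397871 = 0.00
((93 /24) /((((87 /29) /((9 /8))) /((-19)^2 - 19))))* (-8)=-15903 /4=-3975.75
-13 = -13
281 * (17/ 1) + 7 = 4784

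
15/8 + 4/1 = 47/8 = 5.88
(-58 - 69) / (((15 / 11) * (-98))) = 1397 / 1470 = 0.95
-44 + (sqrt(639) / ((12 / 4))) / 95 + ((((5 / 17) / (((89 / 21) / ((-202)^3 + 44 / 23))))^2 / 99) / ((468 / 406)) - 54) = sqrt(71) / 95 + 62682062842260666 / 21861983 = 2867171877.51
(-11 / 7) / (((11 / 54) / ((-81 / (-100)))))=-2187 / 350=-6.25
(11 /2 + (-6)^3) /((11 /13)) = -5473 /22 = -248.77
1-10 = -9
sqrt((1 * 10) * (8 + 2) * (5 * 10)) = 50 * sqrt(2) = 70.71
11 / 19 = 0.58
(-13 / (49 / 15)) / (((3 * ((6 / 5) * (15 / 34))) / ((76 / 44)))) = -20995 / 4851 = -4.33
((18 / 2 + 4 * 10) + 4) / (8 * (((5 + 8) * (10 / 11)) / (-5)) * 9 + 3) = -583 / 1839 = -0.32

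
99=99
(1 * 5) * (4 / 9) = 20 / 9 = 2.22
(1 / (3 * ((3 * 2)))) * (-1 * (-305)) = 305 / 18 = 16.94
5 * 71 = 355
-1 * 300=-300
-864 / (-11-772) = 32 / 29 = 1.10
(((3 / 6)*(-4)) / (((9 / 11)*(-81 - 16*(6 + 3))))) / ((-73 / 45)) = -0.01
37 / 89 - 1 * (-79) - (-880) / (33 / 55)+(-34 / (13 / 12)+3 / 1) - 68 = 5031901 / 3471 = 1449.70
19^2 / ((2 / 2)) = 361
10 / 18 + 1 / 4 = 29 / 36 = 0.81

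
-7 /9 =-0.78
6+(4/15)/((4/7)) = 97/15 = 6.47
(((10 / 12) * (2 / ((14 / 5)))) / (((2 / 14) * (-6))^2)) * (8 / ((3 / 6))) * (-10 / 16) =-875 / 108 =-8.10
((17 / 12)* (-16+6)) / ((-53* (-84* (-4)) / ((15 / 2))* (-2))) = -425 / 142464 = -0.00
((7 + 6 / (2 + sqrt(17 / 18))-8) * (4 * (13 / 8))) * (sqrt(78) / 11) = -234 * sqrt(663) / 605 + 2093 * sqrt(78) / 1210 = 5.32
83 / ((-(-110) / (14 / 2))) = 581 / 110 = 5.28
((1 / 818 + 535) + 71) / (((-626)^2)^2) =495709 / 125617641889568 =0.00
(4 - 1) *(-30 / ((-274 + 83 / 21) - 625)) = 945 / 9398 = 0.10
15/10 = 3/2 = 1.50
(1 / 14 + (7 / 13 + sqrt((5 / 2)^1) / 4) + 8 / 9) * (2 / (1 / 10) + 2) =11 * sqrt(10) / 4 + 27005 / 819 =41.67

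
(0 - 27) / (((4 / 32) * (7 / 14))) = -432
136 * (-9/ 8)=-153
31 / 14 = 2.21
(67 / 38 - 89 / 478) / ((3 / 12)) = 28644 / 4541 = 6.31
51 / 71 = 0.72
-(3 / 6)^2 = -1 / 4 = -0.25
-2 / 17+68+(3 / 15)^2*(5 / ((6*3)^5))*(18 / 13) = 7874249777 / 115998480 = 67.88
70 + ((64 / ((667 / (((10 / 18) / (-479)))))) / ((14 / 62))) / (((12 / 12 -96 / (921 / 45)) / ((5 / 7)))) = 70.00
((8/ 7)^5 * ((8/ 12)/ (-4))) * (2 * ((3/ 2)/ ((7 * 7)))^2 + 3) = -0.98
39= 39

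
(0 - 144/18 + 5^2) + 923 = 940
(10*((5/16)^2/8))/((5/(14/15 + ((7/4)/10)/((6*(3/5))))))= 3535/147456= 0.02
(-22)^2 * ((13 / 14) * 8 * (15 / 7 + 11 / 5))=15614.43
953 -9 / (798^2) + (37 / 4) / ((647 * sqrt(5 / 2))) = 37 * sqrt(10) / 12940 + 67430467 / 70756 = 953.01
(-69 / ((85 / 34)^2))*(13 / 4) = -897 / 25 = -35.88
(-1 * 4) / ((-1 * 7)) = 4 / 7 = 0.57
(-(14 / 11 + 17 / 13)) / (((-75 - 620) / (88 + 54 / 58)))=951651 / 2882165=0.33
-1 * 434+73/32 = -13815/32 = -431.72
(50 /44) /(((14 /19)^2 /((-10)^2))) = 225625 /1078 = 209.30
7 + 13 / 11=90 / 11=8.18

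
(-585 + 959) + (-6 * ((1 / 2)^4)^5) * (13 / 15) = 980418547 / 2621440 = 374.00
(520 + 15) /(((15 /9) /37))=11877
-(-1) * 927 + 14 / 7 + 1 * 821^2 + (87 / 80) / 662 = 35746411287 / 52960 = 674970.00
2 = 2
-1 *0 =0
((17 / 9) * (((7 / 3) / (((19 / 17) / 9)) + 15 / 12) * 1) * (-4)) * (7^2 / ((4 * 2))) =-1268659 / 1368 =-927.38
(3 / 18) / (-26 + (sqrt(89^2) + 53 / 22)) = 11 / 4317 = 0.00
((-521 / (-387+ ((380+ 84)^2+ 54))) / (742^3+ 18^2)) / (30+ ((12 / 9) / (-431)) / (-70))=-3368265 / 17032021569426661616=-0.00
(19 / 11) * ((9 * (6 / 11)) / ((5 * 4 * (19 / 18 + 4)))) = 4617 / 55055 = 0.08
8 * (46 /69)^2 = 32 /9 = 3.56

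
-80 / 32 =-5 / 2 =-2.50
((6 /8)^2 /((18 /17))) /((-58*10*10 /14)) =-119 /92800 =-0.00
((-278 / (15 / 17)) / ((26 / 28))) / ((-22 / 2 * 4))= 16541 / 2145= 7.71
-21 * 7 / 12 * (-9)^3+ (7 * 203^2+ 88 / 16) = 1189595 / 4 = 297398.75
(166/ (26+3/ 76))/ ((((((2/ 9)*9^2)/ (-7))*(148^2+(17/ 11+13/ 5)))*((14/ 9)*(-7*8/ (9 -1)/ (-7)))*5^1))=-17347/ 1192296046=-0.00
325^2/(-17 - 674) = -152.86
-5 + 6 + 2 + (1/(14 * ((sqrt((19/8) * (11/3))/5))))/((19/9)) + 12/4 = 45 * sqrt(1254)/27797 + 6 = 6.06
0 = 0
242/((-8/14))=-847/2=-423.50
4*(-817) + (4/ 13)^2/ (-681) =-376110868/ 115089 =-3268.00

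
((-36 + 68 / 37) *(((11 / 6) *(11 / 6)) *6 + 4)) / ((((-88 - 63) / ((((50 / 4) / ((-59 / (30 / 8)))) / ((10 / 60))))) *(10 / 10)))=-8591250 / 329633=-26.06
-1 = -1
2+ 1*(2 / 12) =13 / 6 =2.17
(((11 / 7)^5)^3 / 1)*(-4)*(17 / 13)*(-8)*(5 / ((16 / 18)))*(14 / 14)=12782379398411892060 / 61718299629259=207108.42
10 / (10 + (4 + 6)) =1 / 2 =0.50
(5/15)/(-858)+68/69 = 58321/59202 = 0.99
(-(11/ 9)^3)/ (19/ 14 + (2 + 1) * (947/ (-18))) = 9317/ 798498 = 0.01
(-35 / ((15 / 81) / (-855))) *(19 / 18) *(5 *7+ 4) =13304655 / 2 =6652327.50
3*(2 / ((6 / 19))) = 19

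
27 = 27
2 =2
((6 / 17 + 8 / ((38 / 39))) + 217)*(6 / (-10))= -218571 / 1615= -135.34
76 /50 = 38 /25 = 1.52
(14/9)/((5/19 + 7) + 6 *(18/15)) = 665/6183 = 0.11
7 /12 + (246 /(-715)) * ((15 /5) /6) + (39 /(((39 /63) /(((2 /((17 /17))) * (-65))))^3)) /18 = -172161986471 /8580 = -20065499.59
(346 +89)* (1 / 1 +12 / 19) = 13485 / 19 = 709.74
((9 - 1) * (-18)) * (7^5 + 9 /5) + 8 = -12102296 /5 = -2420459.20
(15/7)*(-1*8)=-120/7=-17.14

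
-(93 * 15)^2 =-1946025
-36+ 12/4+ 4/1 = -29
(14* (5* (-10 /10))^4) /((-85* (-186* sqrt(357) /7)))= 875* sqrt(357) /80631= 0.21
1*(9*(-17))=-153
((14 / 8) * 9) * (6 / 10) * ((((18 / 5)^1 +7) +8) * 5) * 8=35154 / 5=7030.80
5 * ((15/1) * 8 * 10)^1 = 6000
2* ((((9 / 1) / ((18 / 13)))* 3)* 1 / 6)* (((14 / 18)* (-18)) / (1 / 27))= -2457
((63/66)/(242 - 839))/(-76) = 7/332728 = 0.00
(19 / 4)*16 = 76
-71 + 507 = 436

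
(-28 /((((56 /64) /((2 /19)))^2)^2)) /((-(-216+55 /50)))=-2621440 /96060521347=-0.00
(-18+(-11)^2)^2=10609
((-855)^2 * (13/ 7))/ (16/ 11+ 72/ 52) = 478175.75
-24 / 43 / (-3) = 8 / 43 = 0.19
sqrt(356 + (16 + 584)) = 2* sqrt(239) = 30.92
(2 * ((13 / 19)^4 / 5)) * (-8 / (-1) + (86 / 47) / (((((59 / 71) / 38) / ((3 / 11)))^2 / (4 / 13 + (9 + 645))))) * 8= 1684685843423859328 / 12899463847435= 130601.23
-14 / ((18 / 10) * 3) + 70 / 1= 1820 / 27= 67.41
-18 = -18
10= 10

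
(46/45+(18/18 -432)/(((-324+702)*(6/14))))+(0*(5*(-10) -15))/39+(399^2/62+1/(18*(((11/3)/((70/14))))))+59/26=4611331772/1795365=2568.46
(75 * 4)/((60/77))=385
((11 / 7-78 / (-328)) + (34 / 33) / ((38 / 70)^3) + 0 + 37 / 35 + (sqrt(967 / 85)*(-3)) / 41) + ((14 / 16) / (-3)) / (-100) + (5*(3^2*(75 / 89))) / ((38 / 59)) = 105128435502203 / 1541755045600-3*sqrt(82195) / 3485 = 67.94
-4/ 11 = -0.36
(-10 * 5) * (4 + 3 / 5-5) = 20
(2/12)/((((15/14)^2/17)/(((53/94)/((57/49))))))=2163301/1808325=1.20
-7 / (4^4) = -7 / 256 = -0.03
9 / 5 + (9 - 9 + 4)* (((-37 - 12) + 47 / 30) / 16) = -1207 / 120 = -10.06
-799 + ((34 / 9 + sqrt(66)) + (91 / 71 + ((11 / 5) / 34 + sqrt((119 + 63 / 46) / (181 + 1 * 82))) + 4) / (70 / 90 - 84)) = -64707584521 / 81363870 - 9 * sqrt(1367074) / 1294486 + sqrt(66) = -787.17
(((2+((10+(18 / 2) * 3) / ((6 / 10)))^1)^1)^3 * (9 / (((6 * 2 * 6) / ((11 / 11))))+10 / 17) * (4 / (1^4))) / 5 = 675883487 / 4590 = 147251.30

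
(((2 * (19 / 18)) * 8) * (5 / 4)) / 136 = 95 / 612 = 0.16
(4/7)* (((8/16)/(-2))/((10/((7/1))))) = -1/10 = -0.10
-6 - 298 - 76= -380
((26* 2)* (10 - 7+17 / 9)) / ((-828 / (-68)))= 38896 / 1863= 20.88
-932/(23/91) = -84812/23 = -3687.48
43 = 43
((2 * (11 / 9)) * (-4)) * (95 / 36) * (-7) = 14630 / 81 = 180.62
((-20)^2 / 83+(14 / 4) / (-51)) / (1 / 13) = 522847 / 8466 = 61.76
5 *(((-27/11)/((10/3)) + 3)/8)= 249/176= 1.41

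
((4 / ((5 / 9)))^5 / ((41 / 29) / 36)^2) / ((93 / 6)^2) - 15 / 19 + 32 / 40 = 5008724922010561 / 95916809375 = 52219.47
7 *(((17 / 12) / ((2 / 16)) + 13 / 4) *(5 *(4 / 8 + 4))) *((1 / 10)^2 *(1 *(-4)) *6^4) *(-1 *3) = 357210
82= 82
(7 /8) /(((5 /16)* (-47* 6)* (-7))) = 0.00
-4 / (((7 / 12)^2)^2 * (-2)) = 41472 / 2401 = 17.27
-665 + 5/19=-12630/19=-664.74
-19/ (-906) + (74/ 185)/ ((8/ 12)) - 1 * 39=-173857/ 4530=-38.38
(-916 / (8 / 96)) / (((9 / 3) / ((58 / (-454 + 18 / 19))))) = 126179 / 269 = 469.07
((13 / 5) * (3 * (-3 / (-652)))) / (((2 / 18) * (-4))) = -1053 / 13040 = -0.08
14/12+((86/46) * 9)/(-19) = 737/2622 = 0.28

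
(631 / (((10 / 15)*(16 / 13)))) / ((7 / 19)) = 2087.37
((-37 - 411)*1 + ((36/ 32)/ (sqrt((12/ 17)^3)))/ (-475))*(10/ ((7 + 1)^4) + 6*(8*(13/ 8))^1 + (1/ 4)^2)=-1119139/ 32 - 2717909*sqrt(51)/ 62259200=-34973.41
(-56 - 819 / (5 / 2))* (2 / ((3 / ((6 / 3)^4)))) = -61376 / 15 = -4091.73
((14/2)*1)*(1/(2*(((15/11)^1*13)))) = 77/390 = 0.20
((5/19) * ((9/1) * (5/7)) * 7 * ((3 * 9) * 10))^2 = 3690562500/361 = 10223164.82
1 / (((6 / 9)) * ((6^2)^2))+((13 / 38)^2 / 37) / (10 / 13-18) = 314677 / 323132544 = 0.00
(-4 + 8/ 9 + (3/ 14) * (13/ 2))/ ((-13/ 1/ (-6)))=-433/ 546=-0.79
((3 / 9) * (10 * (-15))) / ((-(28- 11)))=50 / 17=2.94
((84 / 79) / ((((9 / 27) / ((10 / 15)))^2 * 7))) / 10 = 24 / 395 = 0.06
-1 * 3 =-3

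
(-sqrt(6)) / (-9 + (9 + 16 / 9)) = -9 * sqrt(6) / 16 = -1.38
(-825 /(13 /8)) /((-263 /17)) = 112200 /3419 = 32.82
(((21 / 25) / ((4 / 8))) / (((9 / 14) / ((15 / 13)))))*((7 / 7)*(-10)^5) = -3920000 / 13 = -301538.46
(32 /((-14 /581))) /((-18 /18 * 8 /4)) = 664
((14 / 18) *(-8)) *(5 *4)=-1120 / 9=-124.44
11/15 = 0.73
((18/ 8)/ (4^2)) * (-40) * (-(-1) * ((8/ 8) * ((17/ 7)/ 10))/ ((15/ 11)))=-561/ 560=-1.00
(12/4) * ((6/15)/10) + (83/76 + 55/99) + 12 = 235427/17100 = 13.77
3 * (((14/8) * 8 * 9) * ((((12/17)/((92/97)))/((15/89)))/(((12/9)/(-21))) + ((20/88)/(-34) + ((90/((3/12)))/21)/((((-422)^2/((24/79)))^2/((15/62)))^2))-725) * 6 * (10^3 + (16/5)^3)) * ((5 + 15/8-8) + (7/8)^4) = 576608588536056663672800887063901510764047861/575000407679515058102295733967110000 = 1002796834.29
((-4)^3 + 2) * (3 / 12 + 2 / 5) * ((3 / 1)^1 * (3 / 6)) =-1209 / 20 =-60.45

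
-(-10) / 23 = 10 / 23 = 0.43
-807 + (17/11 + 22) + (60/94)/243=-32808616/41877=-783.45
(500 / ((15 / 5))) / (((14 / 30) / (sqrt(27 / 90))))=250 * sqrt(30) / 7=195.62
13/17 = 0.76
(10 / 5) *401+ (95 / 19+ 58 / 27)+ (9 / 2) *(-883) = -3164.35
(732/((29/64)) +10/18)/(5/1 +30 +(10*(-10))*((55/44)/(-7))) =2952439/96570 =30.57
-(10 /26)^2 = -25 /169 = -0.15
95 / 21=4.52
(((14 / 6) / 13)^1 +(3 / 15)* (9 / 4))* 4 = 491 / 195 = 2.52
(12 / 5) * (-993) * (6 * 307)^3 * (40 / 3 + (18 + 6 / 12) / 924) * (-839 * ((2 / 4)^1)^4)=16061365344040245819 / 1540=10429458015610549.23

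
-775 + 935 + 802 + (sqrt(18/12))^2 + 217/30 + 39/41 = 597586/615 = 971.68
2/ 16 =1/ 8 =0.12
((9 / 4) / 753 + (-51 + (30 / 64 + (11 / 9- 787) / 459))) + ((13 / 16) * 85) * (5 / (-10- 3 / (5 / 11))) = -11832639613 / 161997408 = -73.04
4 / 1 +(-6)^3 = -212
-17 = -17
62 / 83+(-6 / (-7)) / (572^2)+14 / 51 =4951615355 / 4847394552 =1.02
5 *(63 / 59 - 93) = -27120 / 59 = -459.66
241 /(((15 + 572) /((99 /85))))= 23859 /49895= 0.48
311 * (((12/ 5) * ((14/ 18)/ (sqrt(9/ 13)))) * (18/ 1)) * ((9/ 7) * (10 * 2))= 89568 * sqrt(13)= 322942.02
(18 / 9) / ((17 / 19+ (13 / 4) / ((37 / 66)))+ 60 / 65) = 36556 / 139189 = 0.26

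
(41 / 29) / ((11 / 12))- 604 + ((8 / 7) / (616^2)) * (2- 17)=-5800882291 / 9628696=-602.46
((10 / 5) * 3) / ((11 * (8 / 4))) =0.27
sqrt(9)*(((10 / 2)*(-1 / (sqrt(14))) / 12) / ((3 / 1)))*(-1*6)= 5*sqrt(14) / 28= 0.67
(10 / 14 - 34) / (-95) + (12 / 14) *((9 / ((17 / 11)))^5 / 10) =542395155124 / 944204905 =574.45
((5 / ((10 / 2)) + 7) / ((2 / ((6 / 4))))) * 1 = 6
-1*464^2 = -215296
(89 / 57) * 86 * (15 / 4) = 19135 / 38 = 503.55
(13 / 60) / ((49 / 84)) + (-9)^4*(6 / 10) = 137794 / 35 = 3936.97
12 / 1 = 12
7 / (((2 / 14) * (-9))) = -49 / 9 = -5.44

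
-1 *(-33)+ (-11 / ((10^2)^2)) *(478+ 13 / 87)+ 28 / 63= 85917233 / 2610000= 32.92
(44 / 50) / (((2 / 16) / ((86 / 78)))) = 7568 / 975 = 7.76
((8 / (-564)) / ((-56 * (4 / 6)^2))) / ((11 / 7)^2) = 0.00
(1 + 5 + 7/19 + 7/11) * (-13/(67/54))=-1027728/14003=-73.39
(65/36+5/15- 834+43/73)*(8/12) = -2184583/3942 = -554.18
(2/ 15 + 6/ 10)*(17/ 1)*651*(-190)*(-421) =649182842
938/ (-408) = -469/ 204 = -2.30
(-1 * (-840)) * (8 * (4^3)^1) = 430080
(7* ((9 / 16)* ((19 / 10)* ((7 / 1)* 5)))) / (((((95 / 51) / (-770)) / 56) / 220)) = -1333491390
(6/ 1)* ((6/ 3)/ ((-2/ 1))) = -6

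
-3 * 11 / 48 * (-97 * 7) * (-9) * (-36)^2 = -5444901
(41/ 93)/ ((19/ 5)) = 205/ 1767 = 0.12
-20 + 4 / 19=-376 / 19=-19.79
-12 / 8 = -3 / 2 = -1.50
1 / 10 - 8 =-79 / 10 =-7.90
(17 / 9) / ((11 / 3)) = 17 / 33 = 0.52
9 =9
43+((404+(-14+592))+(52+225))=1302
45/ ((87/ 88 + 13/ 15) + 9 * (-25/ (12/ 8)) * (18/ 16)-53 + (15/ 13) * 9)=-0.21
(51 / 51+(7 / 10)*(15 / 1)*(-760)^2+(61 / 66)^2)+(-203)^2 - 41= 26597604685 / 4356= 6105969.85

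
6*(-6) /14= -18 /7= -2.57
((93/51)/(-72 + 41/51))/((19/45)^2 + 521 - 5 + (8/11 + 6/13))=-26930475/543983976563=-0.00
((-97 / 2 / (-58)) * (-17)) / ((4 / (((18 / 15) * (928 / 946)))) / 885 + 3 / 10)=-515070 / 11009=-46.79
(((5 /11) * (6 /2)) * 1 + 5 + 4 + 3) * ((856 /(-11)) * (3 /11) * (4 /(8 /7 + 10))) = -1761648 /17303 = -101.81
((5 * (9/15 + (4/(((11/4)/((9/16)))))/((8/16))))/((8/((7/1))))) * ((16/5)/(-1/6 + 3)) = 10332/935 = 11.05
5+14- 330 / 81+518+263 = 21490 / 27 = 795.93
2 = 2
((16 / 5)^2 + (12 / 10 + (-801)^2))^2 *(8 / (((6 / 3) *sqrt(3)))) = 1029166307906884 *sqrt(3) / 1875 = 950703111857.49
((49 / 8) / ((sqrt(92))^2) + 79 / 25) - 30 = -492631 / 18400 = -26.77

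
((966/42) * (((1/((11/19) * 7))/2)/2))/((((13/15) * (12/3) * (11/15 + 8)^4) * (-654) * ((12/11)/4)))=-36871875/93476630924768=-0.00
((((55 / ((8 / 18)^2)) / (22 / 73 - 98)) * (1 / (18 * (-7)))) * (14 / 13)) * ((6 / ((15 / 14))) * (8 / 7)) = 7227 / 46358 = 0.16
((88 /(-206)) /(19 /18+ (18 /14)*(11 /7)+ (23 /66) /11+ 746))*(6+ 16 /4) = -23478840 /4117232699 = -0.01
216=216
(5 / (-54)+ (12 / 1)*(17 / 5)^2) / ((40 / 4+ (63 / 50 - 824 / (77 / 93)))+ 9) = -14410319 / 101347173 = -0.14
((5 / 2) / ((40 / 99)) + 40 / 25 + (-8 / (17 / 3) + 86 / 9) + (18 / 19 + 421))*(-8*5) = -101833061 / 5814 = -17515.15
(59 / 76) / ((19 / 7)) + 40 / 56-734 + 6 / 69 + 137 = -138540179 / 232484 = -595.91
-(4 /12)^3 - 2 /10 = -32 /135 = -0.24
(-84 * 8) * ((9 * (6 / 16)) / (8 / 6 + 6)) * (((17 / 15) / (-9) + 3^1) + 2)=-82908 / 55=-1507.42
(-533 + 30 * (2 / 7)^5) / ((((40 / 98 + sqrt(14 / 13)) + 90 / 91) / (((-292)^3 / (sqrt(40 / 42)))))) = -724774292508656 * sqrt(390) / 887795 + 129009824066540768 * sqrt(105) / 60902737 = 5583912240.30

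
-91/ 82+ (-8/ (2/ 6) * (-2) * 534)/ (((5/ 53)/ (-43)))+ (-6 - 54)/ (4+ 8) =-4790059401/ 410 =-11683071.71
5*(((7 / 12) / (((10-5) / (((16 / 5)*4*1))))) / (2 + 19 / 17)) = 2.39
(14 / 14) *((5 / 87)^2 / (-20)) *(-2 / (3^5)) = 5 / 3678534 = 0.00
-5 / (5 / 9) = -9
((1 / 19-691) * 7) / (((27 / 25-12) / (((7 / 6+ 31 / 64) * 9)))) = 6581.44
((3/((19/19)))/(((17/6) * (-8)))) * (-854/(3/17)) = 1281/2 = 640.50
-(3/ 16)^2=-9/ 256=-0.04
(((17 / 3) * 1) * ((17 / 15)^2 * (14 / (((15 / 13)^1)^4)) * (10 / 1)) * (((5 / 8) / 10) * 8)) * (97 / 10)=95277411047 / 34171875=2788.18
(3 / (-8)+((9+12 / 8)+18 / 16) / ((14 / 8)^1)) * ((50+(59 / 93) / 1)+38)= 964431 / 1736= 555.55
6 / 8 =3 / 4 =0.75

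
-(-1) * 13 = 13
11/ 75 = 0.15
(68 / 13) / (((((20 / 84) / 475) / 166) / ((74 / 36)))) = 138870620 / 39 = 3560785.13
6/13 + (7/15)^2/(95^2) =0.46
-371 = -371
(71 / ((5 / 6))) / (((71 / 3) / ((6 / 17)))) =108 / 85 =1.27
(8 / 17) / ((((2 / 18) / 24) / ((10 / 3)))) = 5760 / 17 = 338.82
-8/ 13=-0.62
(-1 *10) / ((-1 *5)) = 2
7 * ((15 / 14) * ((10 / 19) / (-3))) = -25 / 19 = -1.32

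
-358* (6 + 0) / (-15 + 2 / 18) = 9666 / 67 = 144.27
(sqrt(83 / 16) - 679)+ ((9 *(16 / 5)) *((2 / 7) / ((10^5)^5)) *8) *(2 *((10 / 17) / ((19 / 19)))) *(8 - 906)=-394536132812500000000004041 / 581054687500000000000000+ sqrt(83) / 4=-676.72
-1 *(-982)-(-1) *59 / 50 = 49159 / 50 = 983.18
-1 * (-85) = 85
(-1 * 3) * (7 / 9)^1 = -7 / 3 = -2.33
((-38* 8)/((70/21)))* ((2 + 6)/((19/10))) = -384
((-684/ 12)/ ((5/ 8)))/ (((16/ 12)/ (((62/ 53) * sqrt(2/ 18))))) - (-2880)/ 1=756132/ 265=2853.33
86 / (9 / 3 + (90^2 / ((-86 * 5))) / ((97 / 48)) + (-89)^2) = 179353 / 16506062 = 0.01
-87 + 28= -59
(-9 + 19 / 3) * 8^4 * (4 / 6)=-65536 / 9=-7281.78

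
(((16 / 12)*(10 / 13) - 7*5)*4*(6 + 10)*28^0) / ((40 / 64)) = -3478.97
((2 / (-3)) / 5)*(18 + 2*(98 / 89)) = -3596 / 1335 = -2.69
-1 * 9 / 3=-3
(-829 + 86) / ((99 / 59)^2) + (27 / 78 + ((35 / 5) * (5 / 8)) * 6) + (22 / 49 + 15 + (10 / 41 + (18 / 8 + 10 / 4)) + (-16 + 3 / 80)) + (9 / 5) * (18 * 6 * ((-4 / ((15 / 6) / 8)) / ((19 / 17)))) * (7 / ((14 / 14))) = -30771353711580799 / 1945392649200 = -15817.55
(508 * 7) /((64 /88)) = 9779 /2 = 4889.50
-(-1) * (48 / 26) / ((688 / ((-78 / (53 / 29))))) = -261 / 2279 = -0.11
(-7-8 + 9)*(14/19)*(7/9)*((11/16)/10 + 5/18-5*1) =328349/20520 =16.00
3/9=1/3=0.33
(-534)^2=285156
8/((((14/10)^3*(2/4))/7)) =2000/49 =40.82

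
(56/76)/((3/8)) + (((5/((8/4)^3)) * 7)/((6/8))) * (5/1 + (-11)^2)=42007/57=736.96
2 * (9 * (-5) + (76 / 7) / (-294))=-92686 / 1029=-90.07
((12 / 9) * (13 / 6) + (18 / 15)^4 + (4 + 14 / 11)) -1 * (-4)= 880804 / 61875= 14.24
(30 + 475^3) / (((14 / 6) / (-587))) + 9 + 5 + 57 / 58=-26961389228.59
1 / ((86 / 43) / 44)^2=484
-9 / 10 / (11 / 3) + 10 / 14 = 361 / 770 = 0.47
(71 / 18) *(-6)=-71 / 3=-23.67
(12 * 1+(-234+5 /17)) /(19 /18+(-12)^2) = -67842 /44387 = -1.53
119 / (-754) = -119 / 754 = -0.16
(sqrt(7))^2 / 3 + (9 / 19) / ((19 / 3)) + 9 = 12355 / 1083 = 11.41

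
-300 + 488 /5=-1012 /5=-202.40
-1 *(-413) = 413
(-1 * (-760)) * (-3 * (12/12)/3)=-760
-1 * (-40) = 40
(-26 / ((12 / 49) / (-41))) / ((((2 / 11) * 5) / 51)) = 4883879 / 20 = 244193.95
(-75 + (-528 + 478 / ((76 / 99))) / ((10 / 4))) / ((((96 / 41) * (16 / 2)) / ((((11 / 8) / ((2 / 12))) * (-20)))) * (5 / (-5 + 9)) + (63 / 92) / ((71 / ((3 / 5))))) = 10393248096 / 38095019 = 272.82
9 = 9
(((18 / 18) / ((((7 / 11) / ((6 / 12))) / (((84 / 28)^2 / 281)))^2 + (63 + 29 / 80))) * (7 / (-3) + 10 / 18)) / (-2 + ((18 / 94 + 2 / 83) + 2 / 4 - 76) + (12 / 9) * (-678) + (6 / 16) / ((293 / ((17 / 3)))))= 2549185284096 / 2311001398048850567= 0.00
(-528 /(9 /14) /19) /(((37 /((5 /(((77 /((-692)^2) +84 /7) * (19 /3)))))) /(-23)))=27138180608 /15351053173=1.77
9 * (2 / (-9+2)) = -18 / 7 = -2.57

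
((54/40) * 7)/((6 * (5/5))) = 63/40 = 1.58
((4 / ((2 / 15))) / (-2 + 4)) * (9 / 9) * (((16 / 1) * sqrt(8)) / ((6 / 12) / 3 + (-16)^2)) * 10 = 28800 * sqrt(2) / 1537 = 26.50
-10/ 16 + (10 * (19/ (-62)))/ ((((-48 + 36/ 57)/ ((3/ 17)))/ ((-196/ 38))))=-43249/ 63240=-0.68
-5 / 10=-1 / 2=-0.50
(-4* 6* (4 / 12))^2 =64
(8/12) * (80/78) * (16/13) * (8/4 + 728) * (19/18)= 648.46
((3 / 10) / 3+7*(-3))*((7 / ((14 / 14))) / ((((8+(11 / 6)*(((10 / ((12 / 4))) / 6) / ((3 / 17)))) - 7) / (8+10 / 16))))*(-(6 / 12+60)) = 989381547 / 87760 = 11273.72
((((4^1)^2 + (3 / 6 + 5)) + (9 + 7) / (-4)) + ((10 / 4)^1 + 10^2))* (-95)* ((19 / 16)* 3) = -81225 / 2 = -40612.50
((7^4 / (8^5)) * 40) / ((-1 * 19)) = -12005 / 77824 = -0.15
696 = 696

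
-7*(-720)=5040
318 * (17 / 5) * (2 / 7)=10812 / 35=308.91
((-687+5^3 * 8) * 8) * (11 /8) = 3443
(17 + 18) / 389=35 / 389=0.09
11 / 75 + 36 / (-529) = 3119 / 39675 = 0.08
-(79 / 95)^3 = -493039 / 857375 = -0.58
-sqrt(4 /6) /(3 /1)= -sqrt(6) /9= -0.27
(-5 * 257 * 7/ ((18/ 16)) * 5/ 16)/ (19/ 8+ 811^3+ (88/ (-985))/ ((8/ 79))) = -177201500/ 37829560068387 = -0.00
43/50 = 0.86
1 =1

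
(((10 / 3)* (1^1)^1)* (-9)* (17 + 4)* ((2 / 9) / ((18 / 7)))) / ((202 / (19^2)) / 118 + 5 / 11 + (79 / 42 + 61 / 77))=-1607222540 / 92471151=-17.38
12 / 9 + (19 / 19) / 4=19 / 12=1.58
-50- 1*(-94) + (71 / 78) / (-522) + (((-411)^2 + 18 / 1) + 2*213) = 6897656773 / 40716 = 169409.00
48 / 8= 6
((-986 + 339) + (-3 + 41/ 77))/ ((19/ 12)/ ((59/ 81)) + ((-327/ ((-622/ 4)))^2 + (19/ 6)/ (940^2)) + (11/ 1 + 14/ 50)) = -1512961642204461600/ 41642641508214901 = -36.33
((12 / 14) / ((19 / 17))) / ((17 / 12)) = 72 / 133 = 0.54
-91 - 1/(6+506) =-46593/512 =-91.00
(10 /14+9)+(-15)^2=1643 /7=234.71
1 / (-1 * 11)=-1 / 11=-0.09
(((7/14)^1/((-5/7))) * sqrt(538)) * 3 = -48.71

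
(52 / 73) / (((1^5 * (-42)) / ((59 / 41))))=-1534 / 62853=-0.02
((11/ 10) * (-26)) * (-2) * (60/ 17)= 3432/ 17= 201.88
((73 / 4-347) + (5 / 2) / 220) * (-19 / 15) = 183217 / 440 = 416.40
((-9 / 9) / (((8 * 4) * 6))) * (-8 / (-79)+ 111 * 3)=-26315 / 15168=-1.73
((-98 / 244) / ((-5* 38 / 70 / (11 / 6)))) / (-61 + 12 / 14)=-0.00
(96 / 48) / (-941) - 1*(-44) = 41402 / 941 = 44.00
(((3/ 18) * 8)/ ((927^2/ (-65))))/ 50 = -26/ 12889935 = -0.00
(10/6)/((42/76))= 190/63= 3.02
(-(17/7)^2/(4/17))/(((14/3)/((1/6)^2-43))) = 1085773/4704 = 230.82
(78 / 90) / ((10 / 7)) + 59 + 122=27241 / 150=181.61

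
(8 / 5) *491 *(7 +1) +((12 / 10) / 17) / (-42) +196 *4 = 841187 / 119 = 7068.80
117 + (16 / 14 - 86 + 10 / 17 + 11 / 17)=3972 / 119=33.38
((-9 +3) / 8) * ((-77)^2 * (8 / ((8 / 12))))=-53361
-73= -73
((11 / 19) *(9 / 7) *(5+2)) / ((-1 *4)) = -99 / 76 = -1.30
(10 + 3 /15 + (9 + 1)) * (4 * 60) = 4848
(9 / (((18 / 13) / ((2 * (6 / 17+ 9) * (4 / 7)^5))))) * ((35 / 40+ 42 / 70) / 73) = 15609984 / 104287435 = 0.15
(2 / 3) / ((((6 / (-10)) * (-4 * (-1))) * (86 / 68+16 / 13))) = -1105 / 9927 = -0.11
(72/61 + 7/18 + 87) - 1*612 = -574727/1098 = -523.43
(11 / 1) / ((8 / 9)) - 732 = -5757 / 8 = -719.62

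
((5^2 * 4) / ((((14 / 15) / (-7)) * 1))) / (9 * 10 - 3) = -250 / 29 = -8.62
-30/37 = -0.81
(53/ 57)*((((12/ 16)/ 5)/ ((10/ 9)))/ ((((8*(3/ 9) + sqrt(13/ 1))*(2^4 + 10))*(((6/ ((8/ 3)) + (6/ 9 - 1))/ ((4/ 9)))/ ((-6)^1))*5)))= 432/ 710125 - 162*sqrt(13)/ 710125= -0.00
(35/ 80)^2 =49/ 256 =0.19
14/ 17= 0.82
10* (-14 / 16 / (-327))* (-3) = -35 / 436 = -0.08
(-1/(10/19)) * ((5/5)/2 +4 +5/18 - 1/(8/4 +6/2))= -1957/225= -8.70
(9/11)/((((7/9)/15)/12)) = 14580/77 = 189.35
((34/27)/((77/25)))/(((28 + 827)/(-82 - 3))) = -14450/355509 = -0.04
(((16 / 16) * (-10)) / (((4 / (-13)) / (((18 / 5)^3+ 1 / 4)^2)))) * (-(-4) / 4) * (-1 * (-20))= 7150561717 / 5000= 1430112.34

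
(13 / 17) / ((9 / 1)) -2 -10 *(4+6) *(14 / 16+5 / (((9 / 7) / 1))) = -48787 / 102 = -478.30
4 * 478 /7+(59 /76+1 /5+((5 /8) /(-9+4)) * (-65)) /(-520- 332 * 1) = 1238009821 /4532640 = 273.13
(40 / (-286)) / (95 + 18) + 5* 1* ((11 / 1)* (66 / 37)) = 58656430 / 597883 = 98.11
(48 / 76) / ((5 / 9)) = 108 / 95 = 1.14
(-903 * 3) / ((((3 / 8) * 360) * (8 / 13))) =-3913 / 120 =-32.61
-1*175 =-175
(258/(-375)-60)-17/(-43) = -324073/5375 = -60.29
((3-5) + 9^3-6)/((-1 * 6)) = -721/6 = -120.17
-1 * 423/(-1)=423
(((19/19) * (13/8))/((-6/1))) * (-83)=1079/48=22.48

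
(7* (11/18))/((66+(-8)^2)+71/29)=2233/69138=0.03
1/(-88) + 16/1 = 1407/88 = 15.99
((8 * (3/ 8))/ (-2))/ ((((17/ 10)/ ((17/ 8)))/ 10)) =-75/ 4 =-18.75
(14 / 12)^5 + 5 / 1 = 55687 / 7776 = 7.16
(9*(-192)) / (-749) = 1728 / 749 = 2.31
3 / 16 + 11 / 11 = 19 / 16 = 1.19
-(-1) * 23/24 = 23/24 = 0.96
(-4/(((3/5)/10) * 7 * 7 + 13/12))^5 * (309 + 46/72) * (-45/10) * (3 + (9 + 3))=732499200000000000/36080953149617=20301.55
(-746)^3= -415160936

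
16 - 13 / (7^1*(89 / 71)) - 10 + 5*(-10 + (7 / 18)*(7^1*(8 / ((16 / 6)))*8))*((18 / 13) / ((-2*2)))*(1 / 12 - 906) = 2810789075 / 32396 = 86763.46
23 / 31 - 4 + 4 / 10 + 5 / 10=-731 / 310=-2.36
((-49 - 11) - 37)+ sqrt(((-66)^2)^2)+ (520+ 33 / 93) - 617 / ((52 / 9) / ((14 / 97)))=372454519 / 78182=4763.94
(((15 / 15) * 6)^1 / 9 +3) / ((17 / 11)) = 121 / 51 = 2.37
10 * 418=4180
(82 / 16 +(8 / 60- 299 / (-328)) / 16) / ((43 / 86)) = 408581 / 39360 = 10.38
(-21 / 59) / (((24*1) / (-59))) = 7 / 8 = 0.88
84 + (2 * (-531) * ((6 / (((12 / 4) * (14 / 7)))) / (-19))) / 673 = 1075170 / 12787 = 84.08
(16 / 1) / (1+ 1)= 8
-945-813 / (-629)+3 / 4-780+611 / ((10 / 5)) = -1417.46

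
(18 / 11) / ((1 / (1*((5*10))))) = 900 / 11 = 81.82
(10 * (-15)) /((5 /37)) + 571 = -539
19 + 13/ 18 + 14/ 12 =188/ 9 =20.89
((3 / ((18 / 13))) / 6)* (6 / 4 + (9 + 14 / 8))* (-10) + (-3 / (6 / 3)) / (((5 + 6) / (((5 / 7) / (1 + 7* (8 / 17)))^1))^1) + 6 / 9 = -17642257 / 404712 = -43.59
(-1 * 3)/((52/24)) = -18/13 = -1.38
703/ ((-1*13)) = -703/ 13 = -54.08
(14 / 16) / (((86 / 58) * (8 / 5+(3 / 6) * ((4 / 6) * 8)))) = 3045 / 22016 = 0.14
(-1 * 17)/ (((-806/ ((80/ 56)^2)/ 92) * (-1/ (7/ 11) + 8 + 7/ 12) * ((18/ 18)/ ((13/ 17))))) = 55200/ 127813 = 0.43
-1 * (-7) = 7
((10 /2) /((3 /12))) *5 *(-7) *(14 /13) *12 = -117600 /13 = -9046.15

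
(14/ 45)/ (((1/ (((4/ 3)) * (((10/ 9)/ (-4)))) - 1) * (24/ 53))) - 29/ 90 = -2537/ 4995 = -0.51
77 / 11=7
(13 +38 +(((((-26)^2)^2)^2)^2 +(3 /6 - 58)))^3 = 82931725705091616965217150000000000000000000000000000000000000000000.00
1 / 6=0.17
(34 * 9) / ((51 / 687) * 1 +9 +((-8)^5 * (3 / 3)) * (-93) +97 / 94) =2195652 / 21866355523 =0.00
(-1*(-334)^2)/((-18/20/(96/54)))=17848960/81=220357.53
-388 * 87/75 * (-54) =607608/25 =24304.32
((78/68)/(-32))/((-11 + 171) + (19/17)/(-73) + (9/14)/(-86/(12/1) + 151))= -17198727/76762860032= -0.00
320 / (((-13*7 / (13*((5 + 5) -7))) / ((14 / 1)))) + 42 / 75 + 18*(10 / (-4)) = -49111 / 25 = -1964.44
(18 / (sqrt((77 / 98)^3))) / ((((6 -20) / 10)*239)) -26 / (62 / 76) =-988 / 31 -180*sqrt(154) / 28919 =-31.95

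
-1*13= -13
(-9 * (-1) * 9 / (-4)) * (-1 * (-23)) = -1863 / 4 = -465.75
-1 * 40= -40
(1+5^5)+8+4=3138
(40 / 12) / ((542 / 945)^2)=1488375 / 146882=10.13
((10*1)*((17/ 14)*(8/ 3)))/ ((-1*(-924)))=170/ 4851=0.04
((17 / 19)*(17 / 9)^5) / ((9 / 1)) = 24137569 / 10097379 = 2.39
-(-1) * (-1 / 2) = -0.50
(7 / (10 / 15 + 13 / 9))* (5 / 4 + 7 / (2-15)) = 2331 / 988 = 2.36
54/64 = 27/32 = 0.84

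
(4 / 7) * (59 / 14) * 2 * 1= 236 / 49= 4.82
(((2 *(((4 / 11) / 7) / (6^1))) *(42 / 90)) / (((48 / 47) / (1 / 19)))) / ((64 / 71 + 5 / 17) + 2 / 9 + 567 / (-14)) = -56729 / 5323863270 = -0.00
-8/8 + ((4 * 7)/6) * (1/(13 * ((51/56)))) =-1205/1989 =-0.61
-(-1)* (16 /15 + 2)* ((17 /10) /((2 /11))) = 4301 /150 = 28.67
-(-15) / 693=5 / 231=0.02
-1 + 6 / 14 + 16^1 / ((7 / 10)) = 156 / 7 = 22.29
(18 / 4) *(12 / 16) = 27 / 8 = 3.38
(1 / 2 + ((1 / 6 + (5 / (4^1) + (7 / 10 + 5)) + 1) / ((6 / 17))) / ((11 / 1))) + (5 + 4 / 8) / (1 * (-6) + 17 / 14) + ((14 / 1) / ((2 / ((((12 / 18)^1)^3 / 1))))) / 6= 4267337 / 2387880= 1.79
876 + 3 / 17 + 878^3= 11506229479 / 17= 676837028.18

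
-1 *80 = -80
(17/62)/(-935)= -1/3410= -0.00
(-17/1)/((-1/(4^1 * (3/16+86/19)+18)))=47617/76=626.54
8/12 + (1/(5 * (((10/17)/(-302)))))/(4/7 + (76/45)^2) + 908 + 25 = 903.68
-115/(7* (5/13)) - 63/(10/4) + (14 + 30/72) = -22469/420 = -53.50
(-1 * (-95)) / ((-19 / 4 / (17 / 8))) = -85 / 2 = -42.50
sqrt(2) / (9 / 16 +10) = 16 *sqrt(2) / 169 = 0.13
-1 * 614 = -614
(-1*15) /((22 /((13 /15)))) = -13 /22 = -0.59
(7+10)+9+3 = 29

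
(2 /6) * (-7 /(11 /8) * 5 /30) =-28 /99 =-0.28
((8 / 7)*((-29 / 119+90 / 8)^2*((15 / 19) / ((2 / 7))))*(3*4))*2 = 2470240890 / 269059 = 9181.04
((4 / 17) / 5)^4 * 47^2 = 0.01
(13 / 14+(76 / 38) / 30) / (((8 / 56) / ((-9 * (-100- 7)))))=67089 / 10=6708.90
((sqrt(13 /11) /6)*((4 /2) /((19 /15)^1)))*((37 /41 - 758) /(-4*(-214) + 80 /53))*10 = -2.53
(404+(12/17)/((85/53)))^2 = 163571.83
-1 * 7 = -7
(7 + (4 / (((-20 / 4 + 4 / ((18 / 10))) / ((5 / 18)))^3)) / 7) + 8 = 15.00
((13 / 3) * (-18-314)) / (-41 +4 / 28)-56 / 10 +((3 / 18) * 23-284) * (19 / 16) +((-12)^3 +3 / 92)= -82217033 / 40480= -2031.05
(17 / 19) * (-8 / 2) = -68 / 19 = -3.58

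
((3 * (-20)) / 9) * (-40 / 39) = 800 / 117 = 6.84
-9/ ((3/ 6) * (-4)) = 9/ 2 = 4.50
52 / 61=0.85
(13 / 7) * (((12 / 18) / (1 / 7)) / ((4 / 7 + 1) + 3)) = 91 / 48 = 1.90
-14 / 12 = -7 / 6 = -1.17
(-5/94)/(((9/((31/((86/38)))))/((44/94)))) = -32395/854883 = -0.04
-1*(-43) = 43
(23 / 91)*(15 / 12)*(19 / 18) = 2185 / 6552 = 0.33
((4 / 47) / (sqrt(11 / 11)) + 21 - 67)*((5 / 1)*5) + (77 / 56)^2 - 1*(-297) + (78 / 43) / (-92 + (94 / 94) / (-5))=-50623901671 / 59627584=-849.00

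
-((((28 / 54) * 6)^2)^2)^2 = -8776.56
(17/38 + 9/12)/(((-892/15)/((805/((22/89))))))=-97795425/1491424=-65.57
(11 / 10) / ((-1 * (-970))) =11 / 9700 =0.00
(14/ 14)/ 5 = 1/ 5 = 0.20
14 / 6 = 7 / 3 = 2.33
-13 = -13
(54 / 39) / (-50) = -9 / 325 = -0.03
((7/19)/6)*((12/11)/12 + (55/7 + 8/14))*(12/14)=656/1463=0.45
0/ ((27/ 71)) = 0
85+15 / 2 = 185 / 2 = 92.50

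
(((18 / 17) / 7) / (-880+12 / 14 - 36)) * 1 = -9 / 54451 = -0.00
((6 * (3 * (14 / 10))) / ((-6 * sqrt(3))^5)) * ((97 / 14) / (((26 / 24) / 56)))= -679 * sqrt(3) / 15795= -0.07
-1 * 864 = -864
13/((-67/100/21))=-27300/67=-407.46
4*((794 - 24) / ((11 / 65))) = 18200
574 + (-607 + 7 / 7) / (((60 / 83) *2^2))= 14577 / 40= 364.42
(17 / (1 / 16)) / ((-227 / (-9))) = 2448 / 227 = 10.78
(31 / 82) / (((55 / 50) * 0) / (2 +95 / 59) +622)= 31 / 51004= 0.00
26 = 26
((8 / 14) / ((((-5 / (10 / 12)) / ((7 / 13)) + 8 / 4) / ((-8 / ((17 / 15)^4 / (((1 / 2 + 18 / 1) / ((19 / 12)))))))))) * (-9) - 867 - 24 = -1464501384 / 1586899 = -922.87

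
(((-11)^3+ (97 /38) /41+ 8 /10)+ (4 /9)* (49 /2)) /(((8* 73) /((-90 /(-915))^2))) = -92492537 /4232042140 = -0.02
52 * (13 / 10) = 338 / 5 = 67.60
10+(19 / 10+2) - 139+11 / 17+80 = -7557 / 170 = -44.45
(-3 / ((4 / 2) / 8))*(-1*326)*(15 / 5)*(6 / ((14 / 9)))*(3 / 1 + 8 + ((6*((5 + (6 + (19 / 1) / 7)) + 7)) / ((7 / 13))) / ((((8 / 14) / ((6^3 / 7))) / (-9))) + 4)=-1741504746600 / 343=-5077273313.70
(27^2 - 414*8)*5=-12915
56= 56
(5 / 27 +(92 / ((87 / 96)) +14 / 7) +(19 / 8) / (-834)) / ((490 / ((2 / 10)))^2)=0.00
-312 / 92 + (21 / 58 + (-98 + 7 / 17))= -2281803 / 22678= -100.62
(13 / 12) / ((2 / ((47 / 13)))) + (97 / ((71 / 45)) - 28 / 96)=13450 / 213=63.15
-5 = -5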